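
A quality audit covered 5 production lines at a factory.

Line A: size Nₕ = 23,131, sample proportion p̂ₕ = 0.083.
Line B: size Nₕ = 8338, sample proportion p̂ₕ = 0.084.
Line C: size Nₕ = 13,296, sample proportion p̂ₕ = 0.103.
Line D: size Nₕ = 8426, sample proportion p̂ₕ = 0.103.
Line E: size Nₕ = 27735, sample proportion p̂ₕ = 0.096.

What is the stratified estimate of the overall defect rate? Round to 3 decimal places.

N = 23131 + 8338 + 13296 + 8426 + 27735 = 80926.
Overall proportion = Σ (Nₕ/N)·p̂ₕ.
Σ Nₕp̂ₕ = 1919.873 + 700.392 + 1369.488 + 867.878 + 2662.56 = 7520.191.
7520.191 / 80926 = 0.09293... → 0.093.

0.093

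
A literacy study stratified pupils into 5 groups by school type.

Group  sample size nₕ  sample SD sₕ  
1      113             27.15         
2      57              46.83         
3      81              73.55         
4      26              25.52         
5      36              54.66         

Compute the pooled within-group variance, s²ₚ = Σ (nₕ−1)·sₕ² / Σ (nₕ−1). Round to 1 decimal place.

2464.2

Degrees of freedom: 112 + 56 + 80 + 25 + 35 = 308.
Σ(nₕ−1)sₕ² = 112·737.1225 + 56·2193.0489 + 80·5409.6025 + 25·651.2704 + 35·2987.7156 = 758988.4644.
s²ₚ = 758988.4644 / 308 = 2464.248... → 2464.2.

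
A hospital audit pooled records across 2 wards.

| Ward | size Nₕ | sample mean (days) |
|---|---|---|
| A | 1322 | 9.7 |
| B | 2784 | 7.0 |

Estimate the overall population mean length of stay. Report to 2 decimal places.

N = 1322 + 2784 = 4106.
Overall mean = Σ (Nₕ/N)·x̄ₕ — weight by population share, not a simple average.
Σ Nₕx̄ₕ = 1322·9.7 + 2784·7.0 = 12823.4 + 19488 = 32311.4.
Divide by N: 32311.4 / 4106 = 7.8693... → 7.87.

7.87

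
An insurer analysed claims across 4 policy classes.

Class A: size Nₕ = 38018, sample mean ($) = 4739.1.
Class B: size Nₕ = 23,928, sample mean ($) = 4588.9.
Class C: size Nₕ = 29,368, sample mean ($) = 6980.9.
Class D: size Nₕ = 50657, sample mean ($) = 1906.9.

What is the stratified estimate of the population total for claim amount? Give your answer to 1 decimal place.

Estimate total by summing Nₕ·x̄ₕ over strata.
38018·4739.1 + 23928·4588.9 + 29368·6980.9 + 50657·1906.9 = 180171103.8 + 109803199.2 + 205015071.2 + 96597833.3 = 591587207.5.

591587207.5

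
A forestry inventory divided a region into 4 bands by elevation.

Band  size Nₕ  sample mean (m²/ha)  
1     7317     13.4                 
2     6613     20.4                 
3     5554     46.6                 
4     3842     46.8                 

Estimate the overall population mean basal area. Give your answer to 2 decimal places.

28.79

N = 23326; weights Wₕ = Nₕ/N = (0.3137, 0.2835, 0.2381, 0.1647).
x̄_st = Σ Wₕ·x̄ₕ = 0.3137·13.4 + 0.2835·20.4 + 0.2381·46.6 + 0.1647·46.8 ≈ 28.7908...
→ 28.79.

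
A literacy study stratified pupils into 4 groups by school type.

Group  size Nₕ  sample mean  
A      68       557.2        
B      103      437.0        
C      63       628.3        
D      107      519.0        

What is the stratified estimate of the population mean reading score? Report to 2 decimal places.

N = 68 + 103 + 63 + 107 = 341.
Overall mean = Σ (Nₕ/N)·x̄ₕ — weight by population share, not a simple average.
Σ Nₕx̄ₕ = 68·557.2 + 103·437.0 + 63·628.3 + 107·519.0 = 37889.6 + 45011 + 39582.9 + 55533 = 178016.5.
Divide by N: 178016.5 / 341 = 522.0425... → 522.04.

522.04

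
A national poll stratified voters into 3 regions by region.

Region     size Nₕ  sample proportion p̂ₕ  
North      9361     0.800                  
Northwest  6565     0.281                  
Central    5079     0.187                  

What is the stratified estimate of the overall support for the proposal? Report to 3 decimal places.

Wₕ = Nₕ/N with N = 21005: 0.4457, 0.3125, 0.2418.
p̂_st = 0.4457·0.800 + 0.3125·0.281 + 0.2418·0.187 ≈ 0.48957... → 0.490.

0.490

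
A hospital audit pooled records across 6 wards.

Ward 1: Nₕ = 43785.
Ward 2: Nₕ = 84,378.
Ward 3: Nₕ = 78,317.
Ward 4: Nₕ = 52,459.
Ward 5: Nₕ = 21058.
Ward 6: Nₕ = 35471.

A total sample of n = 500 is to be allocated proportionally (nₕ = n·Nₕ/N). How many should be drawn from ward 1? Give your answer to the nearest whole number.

69

N = 43785 + 84378 + 78317 + 52459 + 21058 + 35471 = 315468.
n_1 = 500·43785/315468 = 69.397... → 69.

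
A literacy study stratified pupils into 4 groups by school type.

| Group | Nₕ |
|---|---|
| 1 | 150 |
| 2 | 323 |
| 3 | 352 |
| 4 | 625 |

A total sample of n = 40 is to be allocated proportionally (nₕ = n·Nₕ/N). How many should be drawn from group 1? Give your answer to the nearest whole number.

Share of group 1 = 150/1450 = 0.10345.
Allocate 40 × 0.10345 = 4.138... → 4.

4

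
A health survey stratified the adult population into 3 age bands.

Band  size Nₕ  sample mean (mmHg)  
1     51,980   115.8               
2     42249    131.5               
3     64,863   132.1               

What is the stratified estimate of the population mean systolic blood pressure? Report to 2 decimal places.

126.61

x̄_st = (Σ Nₕx̄ₕ) / (Σ Nₕ) = (51980·115.8 + 42249·131.5 + 64863·132.1) / 159092
= 20143429.8 / 159092 = 126.6150... → 126.61.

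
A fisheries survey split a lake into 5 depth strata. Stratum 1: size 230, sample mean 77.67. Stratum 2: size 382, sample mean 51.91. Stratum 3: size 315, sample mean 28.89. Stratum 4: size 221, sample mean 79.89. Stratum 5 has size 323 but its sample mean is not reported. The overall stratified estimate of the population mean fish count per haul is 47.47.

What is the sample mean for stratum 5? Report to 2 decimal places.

Σ Nₕx̄ₕ = N·μ, so 323·x̄_5 = 1471·47.47 − (230·77.67 + 382·51.91 + 315·28.89 + 221·79.89).
= 69828.37 − 64449.76 = 5378.61.
x̄_5 = 5378.61 / 323 = 16.6520... → 16.65.

16.65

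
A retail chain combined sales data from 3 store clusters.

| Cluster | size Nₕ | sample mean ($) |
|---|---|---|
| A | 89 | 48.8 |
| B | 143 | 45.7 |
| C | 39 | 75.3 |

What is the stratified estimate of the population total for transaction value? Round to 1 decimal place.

A: 89·48.8 = 4343.2
B: 143·45.7 = 6535.1
C: 39·75.3 = 2936.7
τ̂ = Σ Nₕx̄ₕ = 13815.0.

13815.0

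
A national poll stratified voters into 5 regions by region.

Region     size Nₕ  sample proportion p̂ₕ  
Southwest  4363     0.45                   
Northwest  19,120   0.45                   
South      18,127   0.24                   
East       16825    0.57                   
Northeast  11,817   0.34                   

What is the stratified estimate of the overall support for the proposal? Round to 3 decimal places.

0.406

Wₕ = Nₕ/N with N = 70252: 0.0621, 0.2722, 0.2580, 0.2395, 0.1682.
p̂_st = 0.0621·0.45 + 0.2722·0.45 + 0.2580·0.24 + 0.2395·0.57 + 0.1682·0.34 ≈ 0.40605... → 0.406.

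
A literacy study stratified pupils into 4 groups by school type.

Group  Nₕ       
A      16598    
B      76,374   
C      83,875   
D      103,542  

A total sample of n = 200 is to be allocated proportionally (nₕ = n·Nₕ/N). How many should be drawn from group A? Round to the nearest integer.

N = 16598 + 76374 + 83875 + 103542 = 280389.
n_A = 200·16598/280389 = 11.839... → 12.

12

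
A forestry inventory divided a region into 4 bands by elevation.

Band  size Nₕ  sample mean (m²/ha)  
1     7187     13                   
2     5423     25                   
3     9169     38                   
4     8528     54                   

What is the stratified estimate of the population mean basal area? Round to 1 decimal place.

34.2

x̄_st = (Σ Nₕx̄ₕ) / (Σ Nₕ) = (7187·13 + 5423·25 + 9169·38 + 8528·54) / 30307
= 1037940 / 30307 = 34.248... → 34.2.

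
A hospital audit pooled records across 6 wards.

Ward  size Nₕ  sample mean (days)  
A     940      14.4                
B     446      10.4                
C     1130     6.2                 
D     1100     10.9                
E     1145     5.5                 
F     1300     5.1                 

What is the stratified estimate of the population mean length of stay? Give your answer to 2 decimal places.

8.27

N = 6061; weights Wₕ = Nₕ/N = (0.1551, 0.0736, 0.1864, 0.1815, 0.1889, 0.2145).
x̄_st = Σ Wₕ·x̄ₕ = 0.1551·14.4 + 0.0736·10.4 + 0.1864·6.2 + 0.1815·10.9 + 0.1889·5.5 + 0.2145·5.1 ≈ 8.2656...
→ 8.27.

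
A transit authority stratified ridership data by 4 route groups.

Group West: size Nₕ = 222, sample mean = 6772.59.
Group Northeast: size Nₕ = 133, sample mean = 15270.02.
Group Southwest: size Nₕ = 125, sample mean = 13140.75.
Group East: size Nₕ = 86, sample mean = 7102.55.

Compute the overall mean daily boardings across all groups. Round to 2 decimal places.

10225.87

N = 566; weights Wₕ = Nₕ/N = (0.3922, 0.2350, 0.2208, 0.1519).
x̄_st = Σ Wₕ·x̄ₕ = 0.3922·6772.59 + 0.2350·15270.02 + 0.2208·13140.75 + 0.1519·7102.55 ≈ 10225.8669...
→ 10225.87.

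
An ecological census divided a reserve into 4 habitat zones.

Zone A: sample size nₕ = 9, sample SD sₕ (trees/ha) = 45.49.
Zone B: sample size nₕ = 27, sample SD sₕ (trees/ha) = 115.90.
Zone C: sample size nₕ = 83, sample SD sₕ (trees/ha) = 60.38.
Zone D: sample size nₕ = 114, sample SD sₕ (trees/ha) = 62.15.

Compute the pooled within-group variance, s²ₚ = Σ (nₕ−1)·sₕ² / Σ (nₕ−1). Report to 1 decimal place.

Degrees of freedom: 8 + 26 + 82 + 113 = 229.
Σ(nₕ−1)sₕ² = 8·2069.3401 + 26·13432.81 + 82·3645.7444 + 113·3862.6225 = 1101235.1641.
s²ₚ = 1101235.1641 / 229 = 4808.887... → 4808.9.

4808.9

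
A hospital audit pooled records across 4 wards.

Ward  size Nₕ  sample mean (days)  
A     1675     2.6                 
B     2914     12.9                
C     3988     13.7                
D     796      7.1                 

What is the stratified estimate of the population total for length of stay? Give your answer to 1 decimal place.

Estimate total by summing Nₕ·x̄ₕ over strata.
1675·2.6 + 2914·12.9 + 3988·13.7 + 796·7.1 = 4355 + 37590.6 + 54635.6 + 5651.6 = 102232.8.

102232.8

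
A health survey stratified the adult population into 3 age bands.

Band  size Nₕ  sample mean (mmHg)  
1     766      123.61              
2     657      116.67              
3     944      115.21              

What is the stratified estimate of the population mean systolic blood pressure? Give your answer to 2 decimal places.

N = 766 + 657 + 944 = 2367.
The stratified mean weights each stratum mean by its population share Nₕ/N.
Σ Nₕx̄ₕ = 766·123.61 + 657·116.67 + 944·115.21 = 94685.26 + 76652.19 + 108758.24 = 280095.69.
Divide by N: 280095.69 / 2367 = 118.3336... → 118.33.

118.33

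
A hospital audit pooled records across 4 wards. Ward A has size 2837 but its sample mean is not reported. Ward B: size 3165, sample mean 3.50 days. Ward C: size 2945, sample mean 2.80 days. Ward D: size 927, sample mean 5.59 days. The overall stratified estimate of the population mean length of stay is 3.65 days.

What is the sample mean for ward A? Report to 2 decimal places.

N = 2837 + 3165 + 2945 + 927 = 9874.
Overall total = μ·N = 3.65·9874 = 36040.1.
Subtract the known strata: 3165·3.50 + 2945·2.80 + 927·5.59 = 24505.43.
Remaining total for ward A: 36040.1 − 24505.43 = 11534.67.
Divide by its size: 11534.67 / 2837 = 4.0658... → 4.07.

4.07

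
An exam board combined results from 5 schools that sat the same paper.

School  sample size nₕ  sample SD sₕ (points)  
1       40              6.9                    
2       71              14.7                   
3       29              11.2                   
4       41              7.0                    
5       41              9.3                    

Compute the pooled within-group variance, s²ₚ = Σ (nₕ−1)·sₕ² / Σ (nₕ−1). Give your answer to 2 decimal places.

119.42

1: (40−1)·6.9² = 39·47.61 = 1856.79
2: (71−1)·14.7² = 70·216.09 = 15126.3
3: (29−1)·11.2² = 28·125.44 = 3512.32
4: (41−1)·7.0² = 40·49 = 1960
5: (41−1)·9.3² = 40·86.49 = 3459.6
Numerator = 25915.01; denominator = Σ(nₕ−1) = 217.
s²ₚ = 25915.01/217 = 119.4240... → 119.42.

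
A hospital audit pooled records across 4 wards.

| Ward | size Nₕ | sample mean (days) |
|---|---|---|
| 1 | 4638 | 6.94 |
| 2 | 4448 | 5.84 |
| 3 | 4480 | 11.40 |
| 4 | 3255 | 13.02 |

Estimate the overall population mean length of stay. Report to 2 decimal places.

N = 4638 + 4448 + 4480 + 3255 = 16821.
The stratified mean weights each stratum mean by its population share Nₕ/N.
Σ Nₕx̄ₕ = 4638·6.94 + 4448·5.84 + 4480·11.40 + 3255·13.02 = 32187.72 + 25976.32 + 51072 + 42380.1 = 151616.14.
Divide by N: 151616.14 / 16821 = 9.0135... → 9.01.

9.01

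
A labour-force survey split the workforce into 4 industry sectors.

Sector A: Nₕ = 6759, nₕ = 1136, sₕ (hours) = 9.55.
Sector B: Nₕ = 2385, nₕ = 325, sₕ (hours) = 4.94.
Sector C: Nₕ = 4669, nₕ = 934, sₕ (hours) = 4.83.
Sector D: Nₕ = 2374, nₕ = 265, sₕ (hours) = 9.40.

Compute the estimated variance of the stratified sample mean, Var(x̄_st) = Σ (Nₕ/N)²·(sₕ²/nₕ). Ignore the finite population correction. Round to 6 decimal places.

0.024878

N = 16187. Term for each stratum: Wₕ²sₕ²/nₕ.
Var(x̄_st) = 0.013997825 + 0.001630101 + 0.002078081 + 0.007171971 = 0.024877978 → 0.024878.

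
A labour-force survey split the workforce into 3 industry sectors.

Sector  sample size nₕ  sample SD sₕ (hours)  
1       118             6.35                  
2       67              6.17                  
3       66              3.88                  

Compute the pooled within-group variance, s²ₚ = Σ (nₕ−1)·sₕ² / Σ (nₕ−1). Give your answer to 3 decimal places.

33.100

1: (118−1)·6.35² = 117·40.3225 = 4717.7325
2: (67−1)·6.17² = 66·38.0689 = 2512.5474
3: (66−1)·3.88² = 65·15.0544 = 978.536
Numerator = 8208.8159; denominator = Σ(nₕ−1) = 248.
s²ₚ = 8208.8159/248 = 33.10006... → 33.100.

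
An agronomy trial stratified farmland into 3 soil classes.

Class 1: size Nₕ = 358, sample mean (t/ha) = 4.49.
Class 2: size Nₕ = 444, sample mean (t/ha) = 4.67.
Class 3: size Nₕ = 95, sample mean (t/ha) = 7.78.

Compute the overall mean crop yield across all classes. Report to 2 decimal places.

4.93

N = 358 + 444 + 95 = 897.
Weight each subgroup mean by Nₕ/N and sum.
Σ Nₕx̄ₕ = 358·4.49 + 444·4.67 + 95·7.78 = 1607.42 + 2073.48 + 739.1 = 4420.
Divide by N: 4420 / 897 = 4.9275... → 4.93.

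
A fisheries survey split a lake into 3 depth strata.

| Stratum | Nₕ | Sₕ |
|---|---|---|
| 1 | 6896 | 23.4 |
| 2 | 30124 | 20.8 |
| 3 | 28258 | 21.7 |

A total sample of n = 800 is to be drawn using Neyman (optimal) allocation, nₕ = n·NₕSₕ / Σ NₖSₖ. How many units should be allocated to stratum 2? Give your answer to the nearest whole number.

358

1: NₕSₕ = 6896·23.4 = 161366.4
2: NₕSₕ = 30124·20.8 = 626579.2
3: NₕSₕ = 28258·21.7 = 613198.6
Σ NₕSₕ = 1401144.2.
n_2 = 800·626579.2/1401144.2 = 357.753... → 358.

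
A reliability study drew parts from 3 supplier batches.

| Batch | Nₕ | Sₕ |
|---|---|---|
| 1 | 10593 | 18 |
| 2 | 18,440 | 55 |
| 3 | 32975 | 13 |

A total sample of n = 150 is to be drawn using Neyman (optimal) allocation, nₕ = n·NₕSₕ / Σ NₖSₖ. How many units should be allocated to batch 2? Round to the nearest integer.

93

1: NₕSₕ = 10593·18 = 190674
2: NₕSₕ = 18440·55 = 1014200
3: NₕSₕ = 32975·13 = 428675
Σ NₕSₕ = 1633549.
n_2 = 150·1014200/1633549 = 93.129... → 93.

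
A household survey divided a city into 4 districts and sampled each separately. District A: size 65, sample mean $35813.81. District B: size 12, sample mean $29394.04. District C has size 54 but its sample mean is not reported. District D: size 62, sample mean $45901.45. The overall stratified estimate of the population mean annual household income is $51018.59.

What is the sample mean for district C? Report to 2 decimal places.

Σ Nₕx̄ₕ = N·μ, so 54·x̄_C = 193·51018.59 − (65·35813.81 + 12·29394.04 + 62·45901.45).
= 9846587.87 − 5526516.03 = 4320071.84.
x̄_C = 4320071.84 / 54 = 80001.3304... → 80001.33.

80001.33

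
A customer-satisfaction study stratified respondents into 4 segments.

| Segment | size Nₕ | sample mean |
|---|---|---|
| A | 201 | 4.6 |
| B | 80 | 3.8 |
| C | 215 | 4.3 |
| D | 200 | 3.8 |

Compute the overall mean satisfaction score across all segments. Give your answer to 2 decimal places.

4.19

N = 201 + 80 + 215 + 200 = 696.
Weight each subgroup mean by Nₕ/N and sum.
Σ Nₕx̄ₕ = 201·4.6 + 80·3.8 + 215·4.3 + 200·3.8 = 924.6 + 304 + 924.5 + 760 = 2913.1.
Divide by N: 2913.1 / 696 = 4.1855... → 4.19.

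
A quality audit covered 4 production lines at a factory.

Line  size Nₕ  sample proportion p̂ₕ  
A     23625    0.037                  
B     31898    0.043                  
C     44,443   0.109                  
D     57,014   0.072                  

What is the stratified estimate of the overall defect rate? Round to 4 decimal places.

0.0713

Wₕ = Nₕ/N with N = 156980: 0.1505, 0.2032, 0.2831, 0.3632.
p̂_st = 0.1505·0.037 + 0.2032·0.043 + 0.2831·0.109 + 0.3632·0.072 ≈ 0.071315... → 0.0713.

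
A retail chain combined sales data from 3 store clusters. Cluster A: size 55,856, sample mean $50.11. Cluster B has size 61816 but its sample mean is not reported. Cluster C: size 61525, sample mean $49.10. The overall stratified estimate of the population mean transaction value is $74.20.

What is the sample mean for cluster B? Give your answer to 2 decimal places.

Σ Nₕx̄ₕ = N·μ, so 61816·x̄_B = 179197·74.20 − (55856·50.11 + 61525·49.10).
= 13296417.4 − 5819821.66 = 7476595.74.
x̄_B = 7476595.74 / 61816 = 120.9492... → 120.95.

120.95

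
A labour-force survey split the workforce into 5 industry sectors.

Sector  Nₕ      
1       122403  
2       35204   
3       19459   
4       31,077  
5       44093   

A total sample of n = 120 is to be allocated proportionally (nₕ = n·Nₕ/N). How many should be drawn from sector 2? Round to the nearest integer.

Share of sector 2 = 35204/252236 = 0.13957.
Allocate 120 × 0.13957 = 16.748... → 17.

17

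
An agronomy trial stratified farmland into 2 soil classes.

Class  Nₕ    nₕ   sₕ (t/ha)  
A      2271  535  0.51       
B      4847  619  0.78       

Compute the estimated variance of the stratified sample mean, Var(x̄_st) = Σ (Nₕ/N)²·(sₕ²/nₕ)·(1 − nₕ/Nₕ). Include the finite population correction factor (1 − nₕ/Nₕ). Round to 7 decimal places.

N = 7118. Term for each stratum: Wₕ²sₕ²/nₕ·(1−nₕ/Nₕ).
Var(x̄_st) = 0.0000378301 + 0.0003975489 = 0.0004353790 → 0.0004354.

0.0004354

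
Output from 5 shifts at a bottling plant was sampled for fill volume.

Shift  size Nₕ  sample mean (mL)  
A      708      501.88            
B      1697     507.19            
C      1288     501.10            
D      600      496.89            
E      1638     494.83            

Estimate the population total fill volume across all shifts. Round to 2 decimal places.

2970114.81

A: 708·501.88 = 355331.04
B: 1697·507.19 = 860701.43
C: 1288·501.10 = 645416.8
D: 600·496.89 = 298134
E: 1638·494.83 = 810531.54
τ̂ = Σ Nₕx̄ₕ = 2970114.81.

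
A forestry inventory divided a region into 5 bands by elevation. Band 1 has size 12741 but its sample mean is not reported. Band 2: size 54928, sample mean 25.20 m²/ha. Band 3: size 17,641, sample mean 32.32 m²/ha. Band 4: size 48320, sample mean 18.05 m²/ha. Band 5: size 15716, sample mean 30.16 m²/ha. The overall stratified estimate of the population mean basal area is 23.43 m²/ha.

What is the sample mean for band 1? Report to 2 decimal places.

N = 12741 + 54928 + 17641 + 48320 + 15716 = 149346.
Overall total = μ·N = 23.43·149346 = 3499176.78.
Subtract the known strata: 54928·25.20 + 17641·32.32 + 48320·18.05 + 15716·30.16 = 3300513.28.
Remaining total for band 1: 3499176.78 − 3300513.28 = 198663.5.
Divide by its size: 198663.5 / 12741 = 15.5925... → 15.59.

15.59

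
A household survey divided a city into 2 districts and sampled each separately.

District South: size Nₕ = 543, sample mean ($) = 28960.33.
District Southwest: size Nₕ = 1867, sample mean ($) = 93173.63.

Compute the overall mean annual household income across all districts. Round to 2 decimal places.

x̄_st = (Σ Nₕx̄ₕ) / (Σ Nₕ) = (543·28960.33 + 1867·93173.63) / 2410
= 189680626.4 / 2410 = 78705.6541... → 78705.65.

78705.65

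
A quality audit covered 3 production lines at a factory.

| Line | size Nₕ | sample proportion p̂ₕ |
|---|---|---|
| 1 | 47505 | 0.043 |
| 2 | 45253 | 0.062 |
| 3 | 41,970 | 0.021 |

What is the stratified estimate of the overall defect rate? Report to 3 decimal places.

Wₕ = Nₕ/N with N = 134728: 0.3526, 0.3359, 0.3115.
p̂_st = 0.3526·0.043 + 0.3359·0.062 + 0.3115·0.021 ≈ 0.04253... → 0.043.

0.043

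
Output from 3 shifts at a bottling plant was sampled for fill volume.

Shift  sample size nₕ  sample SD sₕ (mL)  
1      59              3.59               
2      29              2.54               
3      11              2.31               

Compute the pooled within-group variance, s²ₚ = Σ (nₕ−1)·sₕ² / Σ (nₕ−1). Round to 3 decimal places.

10.224

Degrees of freedom: 58 + 28 + 10 = 96.
Σ(nₕ−1)sₕ² = 58·12.8881 + 28·6.4516 + 10·5.3361 = 981.5156.
s²ₚ = 981.5156 / 96 = 10.22412... → 10.224.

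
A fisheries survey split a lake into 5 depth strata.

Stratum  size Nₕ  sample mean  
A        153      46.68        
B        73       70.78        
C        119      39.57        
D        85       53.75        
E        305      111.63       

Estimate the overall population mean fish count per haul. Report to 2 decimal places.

75.69

N = 735; weights Wₕ = Nₕ/N = (0.2082, 0.0993, 0.1619, 0.1156, 0.4150).
x̄_st = Σ Wₕ·x̄ₕ = 0.2082·46.68 + 0.0993·70.78 + 0.1619·39.57 + 0.1156·53.75 + 0.4150·111.63 ≈ 75.6921...
→ 75.69.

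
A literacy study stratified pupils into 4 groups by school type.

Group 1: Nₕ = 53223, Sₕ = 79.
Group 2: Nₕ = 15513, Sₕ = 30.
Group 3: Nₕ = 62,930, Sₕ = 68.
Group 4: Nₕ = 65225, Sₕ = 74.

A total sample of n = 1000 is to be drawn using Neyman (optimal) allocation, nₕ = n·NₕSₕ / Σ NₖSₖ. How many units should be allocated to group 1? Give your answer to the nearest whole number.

305

1: NₕSₕ = 53223·79 = 4204617
2: NₕSₕ = 15513·30 = 465390
3: NₕSₕ = 62930·68 = 4279240
4: NₕSₕ = 65225·74 = 4826650
Σ NₕSₕ = 13775897.
n_1 = 1000·4204617/13775897 = 305.215... → 305.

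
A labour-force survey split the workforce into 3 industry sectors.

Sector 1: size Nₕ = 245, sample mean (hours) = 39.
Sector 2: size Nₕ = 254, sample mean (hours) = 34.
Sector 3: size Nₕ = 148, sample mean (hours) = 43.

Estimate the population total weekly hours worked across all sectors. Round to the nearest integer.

24555

1: 245·39 = 9555
2: 254·34 = 8636
3: 148·43 = 6364
τ̂ = Σ Nₕx̄ₕ = 24555.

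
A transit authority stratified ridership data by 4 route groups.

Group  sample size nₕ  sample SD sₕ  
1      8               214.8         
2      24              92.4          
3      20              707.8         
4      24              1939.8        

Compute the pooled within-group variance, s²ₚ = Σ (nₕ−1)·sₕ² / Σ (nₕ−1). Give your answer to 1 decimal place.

1341429.6

Degrees of freedom: 7 + 23 + 19 + 23 = 72.
Σ(nₕ−1)sₕ² = 7·46139.04 + 23·8537.76 + 19·500980.84 + 23·3762824.04 = 96582930.64.
s²ₚ = 96582930.64 / 72 = 1341429.592... → 1341429.6.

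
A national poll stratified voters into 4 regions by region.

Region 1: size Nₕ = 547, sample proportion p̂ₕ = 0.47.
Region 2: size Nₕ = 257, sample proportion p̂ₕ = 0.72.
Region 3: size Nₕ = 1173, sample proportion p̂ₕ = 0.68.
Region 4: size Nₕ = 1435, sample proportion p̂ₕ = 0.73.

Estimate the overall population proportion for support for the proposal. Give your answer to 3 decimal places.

N = 547 + 257 + 1173 + 1435 = 3412.
Overall proportion = Σ (Nₕ/N)·p̂ₕ.
Σ Nₕp̂ₕ = 257.09 + 185.04 + 797.64 + 1047.55 = 2287.32.
2287.32 / 3412 = 0.67038... → 0.670.

0.670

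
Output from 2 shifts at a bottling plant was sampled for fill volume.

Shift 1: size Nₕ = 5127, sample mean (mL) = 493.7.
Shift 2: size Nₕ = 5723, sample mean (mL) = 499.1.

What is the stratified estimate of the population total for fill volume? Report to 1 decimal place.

5387549.2

1: 5127·493.7 = 2531199.9
2: 5723·499.1 = 2856349.3
τ̂ = Σ Nₕx̄ₕ = 5387549.2.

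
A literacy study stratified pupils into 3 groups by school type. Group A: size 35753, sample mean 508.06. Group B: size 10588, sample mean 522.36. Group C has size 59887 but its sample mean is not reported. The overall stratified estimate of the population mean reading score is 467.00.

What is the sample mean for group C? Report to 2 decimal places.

432.70

N = 35753 + 10588 + 59887 = 106228.
Overall total = μ·N = 467.00·106228 = 49608476.
Subtract the known strata: 35753·508.06 + 10588·522.36 = 23695416.86.
Remaining total for group C: 49608476 − 23695416.86 = 25913059.14.
Divide by its size: 25913059.14 / 59887 = 432.6992... → 432.70.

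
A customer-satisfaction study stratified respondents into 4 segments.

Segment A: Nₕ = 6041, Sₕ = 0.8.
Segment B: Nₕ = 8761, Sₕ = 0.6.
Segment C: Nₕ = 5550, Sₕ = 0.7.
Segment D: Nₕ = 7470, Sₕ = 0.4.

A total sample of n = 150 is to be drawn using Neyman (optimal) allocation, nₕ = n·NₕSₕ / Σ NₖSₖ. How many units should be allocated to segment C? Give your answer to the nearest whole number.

34

A: NₕSₕ = 6041·0.8 = 4832.8
B: NₕSₕ = 8761·0.6 = 5256.6
C: NₕSₕ = 5550·0.7 = 3885
D: NₕSₕ = 7470·0.4 = 2988
Σ NₕSₕ = 16962.4.
n_C = 150·3885/16962.4 = 34.355... → 34.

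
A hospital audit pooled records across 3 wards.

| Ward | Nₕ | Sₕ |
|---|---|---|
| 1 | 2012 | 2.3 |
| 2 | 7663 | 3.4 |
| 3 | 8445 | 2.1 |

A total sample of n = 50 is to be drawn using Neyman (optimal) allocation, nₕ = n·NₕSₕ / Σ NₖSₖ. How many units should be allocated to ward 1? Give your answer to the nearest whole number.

1: NₕSₕ = 2012·2.3 = 4627.6
2: NₕSₕ = 7663·3.4 = 26054.2
3: NₕSₕ = 8445·2.1 = 17734.5
Σ NₕSₕ = 48416.3.
n_1 = 50·4627.6/48416.3 = 4.779... → 5.

5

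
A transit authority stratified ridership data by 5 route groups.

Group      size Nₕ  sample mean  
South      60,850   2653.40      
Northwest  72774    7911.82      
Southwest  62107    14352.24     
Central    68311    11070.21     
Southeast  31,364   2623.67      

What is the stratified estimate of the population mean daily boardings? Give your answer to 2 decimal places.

8351.61

N = 295406; weights Wₕ = Nₕ/N = (0.2060, 0.2464, 0.2102, 0.2312, 0.1062).
x̄_st = Σ Wₕ·x̄ₕ = 0.2060·2653.40 + 0.2464·7911.82 + 0.2102·14352.24 + 0.2312·11070.21 + 0.1062·2623.67 ≈ 8351.6064...
→ 8351.61.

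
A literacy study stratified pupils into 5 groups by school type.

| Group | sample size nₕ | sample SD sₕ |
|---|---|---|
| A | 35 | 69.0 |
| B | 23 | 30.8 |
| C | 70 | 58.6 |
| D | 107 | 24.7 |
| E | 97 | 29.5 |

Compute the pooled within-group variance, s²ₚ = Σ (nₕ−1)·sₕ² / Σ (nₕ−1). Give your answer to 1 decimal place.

A: (35−1)·69.0² = 34·4761 = 161874
B: (23−1)·30.8² = 22·948.64 = 20870.08
C: (70−1)·58.6² = 69·3433.96 = 236943.24
D: (107−1)·24.7² = 106·610.09 = 64669.54
E: (97−1)·29.5² = 96·870.25 = 83544
Numerator = 567900.86; denominator = Σ(nₕ−1) = 327.
s²ₚ = 567900.86/327 = 1736.700... → 1736.7.

1736.7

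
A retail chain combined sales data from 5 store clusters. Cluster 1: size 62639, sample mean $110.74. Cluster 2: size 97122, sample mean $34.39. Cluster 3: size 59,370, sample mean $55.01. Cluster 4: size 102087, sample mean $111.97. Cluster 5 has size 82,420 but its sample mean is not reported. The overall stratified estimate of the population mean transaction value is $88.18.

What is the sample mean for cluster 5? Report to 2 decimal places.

N = 62639 + 97122 + 59370 + 102087 + 82420 = 403638.
Overall total = μ·N = 88.18·403638 = 35592798.84.
Subtract the known strata: 62639·110.74 + 97122·34.39 + 59370·55.01 + 102087·111.97 = 24973293.53.
Remaining total for cluster 5: 35592798.84 − 24973293.53 = 10619505.31.
Divide by its size: 10619505.31 / 82420 = 128.8462... → 128.85.

128.85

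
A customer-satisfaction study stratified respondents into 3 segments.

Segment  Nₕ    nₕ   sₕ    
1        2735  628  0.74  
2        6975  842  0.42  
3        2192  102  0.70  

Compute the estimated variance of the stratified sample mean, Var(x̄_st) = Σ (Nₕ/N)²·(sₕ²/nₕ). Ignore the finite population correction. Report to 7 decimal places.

N = 11902; Wₕ = Nₕ/N.
segment 1: (2735/11902)²·0.74²/628 = 0.0000460446
segment 2: (6975/11902)²·0.42²/842 = 0.0000719507
segment 3: (2192/11902)²·0.70²/102 = 0.0001629435
Sum = 0.0002809388 → 0.0002809.

0.0002809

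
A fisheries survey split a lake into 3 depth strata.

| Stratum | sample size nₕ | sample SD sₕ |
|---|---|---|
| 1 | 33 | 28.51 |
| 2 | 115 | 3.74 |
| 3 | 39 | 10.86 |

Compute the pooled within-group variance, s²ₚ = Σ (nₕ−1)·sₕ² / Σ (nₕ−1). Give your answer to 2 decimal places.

Degrees of freedom: 32 + 114 + 38 = 184.
Σ(nₕ−1)sₕ² = 32·812.8201 + 114·13.9876 + 38·117.9396 = 32086.5344.
s²ₚ = 32086.5344 / 184 = 174.3833... → 174.38.

174.38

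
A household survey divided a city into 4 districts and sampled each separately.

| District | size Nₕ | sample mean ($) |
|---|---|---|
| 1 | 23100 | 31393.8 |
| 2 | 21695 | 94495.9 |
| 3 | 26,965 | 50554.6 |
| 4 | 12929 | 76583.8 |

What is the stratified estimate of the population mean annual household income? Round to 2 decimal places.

60558.54

N = 84689; weights Wₕ = Nₕ/N = (0.2728, 0.2562, 0.3184, 0.1527).
x̄_st = Σ Wₕ·x̄ₕ = 0.2728·31393.8 + 0.2562·94495.9 + 0.3184·50554.6 + 0.1527·76583.8 ≈ 60558.5385...
→ 60558.54.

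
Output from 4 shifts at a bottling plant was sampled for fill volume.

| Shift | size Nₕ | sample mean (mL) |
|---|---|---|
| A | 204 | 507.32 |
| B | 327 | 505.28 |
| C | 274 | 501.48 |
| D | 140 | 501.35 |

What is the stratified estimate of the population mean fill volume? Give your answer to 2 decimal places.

N = 945; weights Wₕ = Nₕ/N = (0.2159, 0.3460, 0.2899, 0.1481).
x̄_st = Σ Wₕ·x̄ₕ = 0.2159·507.32 + 0.3460·505.28 + 0.2899·501.48 + 0.1481·501.35 ≈ 504.0364...
→ 504.04.

504.04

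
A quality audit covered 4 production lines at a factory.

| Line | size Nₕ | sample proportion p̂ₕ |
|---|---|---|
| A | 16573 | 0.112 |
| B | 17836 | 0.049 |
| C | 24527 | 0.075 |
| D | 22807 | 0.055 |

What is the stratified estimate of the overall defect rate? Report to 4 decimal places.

N = 16573 + 17836 + 24527 + 22807 = 81743.
Overall proportion = Σ (Nₕ/N)·p̂ₕ.
Σ Nₕp̂ₕ = 1856.176 + 873.964 + 1839.525 + 1254.385 = 5824.05.
5824.05 / 81743 = 0.071248... → 0.0712.

0.0712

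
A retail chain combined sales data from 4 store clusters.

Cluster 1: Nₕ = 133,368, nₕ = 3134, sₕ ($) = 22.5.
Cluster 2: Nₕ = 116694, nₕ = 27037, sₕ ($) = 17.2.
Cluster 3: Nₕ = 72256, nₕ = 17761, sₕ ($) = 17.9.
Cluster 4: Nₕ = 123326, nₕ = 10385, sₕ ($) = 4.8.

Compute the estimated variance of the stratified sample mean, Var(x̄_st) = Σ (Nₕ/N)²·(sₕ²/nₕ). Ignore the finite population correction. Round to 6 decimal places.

N = 445644. Term for each stratum: Wₕ²sₕ²/nₕ.
Var(x̄_st) = 0.014467490 + 0.000750273 + 0.000474253 + 0.000169906 = 0.015861923 → 0.015862.

0.015862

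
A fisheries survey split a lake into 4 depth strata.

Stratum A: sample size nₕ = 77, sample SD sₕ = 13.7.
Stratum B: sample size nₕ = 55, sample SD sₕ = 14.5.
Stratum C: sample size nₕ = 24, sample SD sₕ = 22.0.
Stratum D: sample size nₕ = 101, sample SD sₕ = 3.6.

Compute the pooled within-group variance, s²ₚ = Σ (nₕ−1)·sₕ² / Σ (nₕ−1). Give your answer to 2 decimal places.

150.38

Degrees of freedom: 76 + 54 + 23 + 100 = 253.
Σ(nₕ−1)sₕ² = 76·187.69 + 54·210.25 + 23·484 + 100·12.96 = 38045.94.
s²ₚ = 38045.94 / 253 = 150.3792... → 150.38.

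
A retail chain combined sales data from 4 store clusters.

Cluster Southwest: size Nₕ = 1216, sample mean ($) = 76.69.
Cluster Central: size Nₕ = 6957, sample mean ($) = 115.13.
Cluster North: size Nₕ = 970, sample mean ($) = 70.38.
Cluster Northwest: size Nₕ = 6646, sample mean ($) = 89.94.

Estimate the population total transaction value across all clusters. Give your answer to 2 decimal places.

Estimate total by summing Nₕ·x̄ₕ over strata.
1216·76.69 + 6957·115.13 + 970·70.38 + 6646·89.94 = 93255.04 + 800959.41 + 68268.6 + 597741.24 = 1560224.29.

1560224.29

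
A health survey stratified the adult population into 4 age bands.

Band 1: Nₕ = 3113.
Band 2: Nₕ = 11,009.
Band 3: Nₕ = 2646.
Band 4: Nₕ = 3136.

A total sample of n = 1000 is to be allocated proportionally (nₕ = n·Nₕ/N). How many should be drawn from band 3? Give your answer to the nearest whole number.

N = 3113 + 11009 + 2646 + 3136 = 19904.
n_3 = 1000·2646/19904 = 132.938... → 133.

133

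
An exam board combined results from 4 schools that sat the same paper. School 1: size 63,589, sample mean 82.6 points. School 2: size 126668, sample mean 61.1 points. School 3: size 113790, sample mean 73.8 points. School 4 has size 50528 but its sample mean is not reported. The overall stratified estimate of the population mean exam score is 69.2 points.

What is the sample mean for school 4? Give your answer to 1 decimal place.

Σ Nₕx̄ₕ = N·μ, so 50528·x̄_4 = 354575·69.2 − (63589·82.6 + 126668·61.1 + 113790·73.8).
= 24536590 − 21389568.2 = 3147021.8.
x̄_4 = 3147021.8 / 50528 = 62.283... → 62.3.

62.3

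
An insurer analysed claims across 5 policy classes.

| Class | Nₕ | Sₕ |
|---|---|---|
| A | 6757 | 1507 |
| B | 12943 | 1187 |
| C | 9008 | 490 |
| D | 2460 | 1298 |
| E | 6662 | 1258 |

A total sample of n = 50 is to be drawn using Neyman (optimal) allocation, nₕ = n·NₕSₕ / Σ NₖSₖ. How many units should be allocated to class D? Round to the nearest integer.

4

A: NₕSₕ = 6757·1507 = 10182799
B: NₕSₕ = 12943·1187 = 15363341
C: NₕSₕ = 9008·490 = 4413920
D: NₕSₕ = 2460·1298 = 3193080
E: NₕSₕ = 6662·1258 = 8380796
Σ NₕSₕ = 41533936.
n_D = 50·3193080/41533936 = 3.844... → 4.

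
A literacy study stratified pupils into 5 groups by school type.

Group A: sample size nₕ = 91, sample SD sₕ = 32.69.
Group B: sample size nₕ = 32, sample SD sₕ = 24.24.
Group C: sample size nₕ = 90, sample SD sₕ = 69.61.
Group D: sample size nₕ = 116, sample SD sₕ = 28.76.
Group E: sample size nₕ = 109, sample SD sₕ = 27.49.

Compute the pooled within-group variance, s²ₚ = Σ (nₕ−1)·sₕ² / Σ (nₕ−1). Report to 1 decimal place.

1668.3

A: (91−1)·32.69² = 90·1068.6361 = 96177.249
B: (32−1)·24.24² = 31·587.5776 = 18214.9056
C: (90−1)·69.61² = 89·4845.5521 = 431254.1369
D: (116−1)·28.76² = 115·827.1376 = 95120.824
E: (109−1)·27.49² = 108·755.7001 = 81615.6108
Numerator = 722382.7263; denominator = Σ(nₕ−1) = 433.
s²ₚ = 722382.7263/433 = 1668.320... → 1668.3.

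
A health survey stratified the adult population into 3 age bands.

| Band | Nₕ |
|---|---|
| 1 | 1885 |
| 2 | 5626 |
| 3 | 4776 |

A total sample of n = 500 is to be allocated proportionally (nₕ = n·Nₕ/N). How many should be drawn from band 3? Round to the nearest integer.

N = 1885 + 5626 + 4776 = 12287.
n_3 = 500·4776/12287 = 194.352... → 194.

194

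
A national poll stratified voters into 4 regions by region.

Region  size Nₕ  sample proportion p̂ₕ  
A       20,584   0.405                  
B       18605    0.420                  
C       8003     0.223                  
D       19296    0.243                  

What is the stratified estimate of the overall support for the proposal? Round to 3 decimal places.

0.340

N = 20584 + 18605 + 8003 + 19296 = 66488.
Overall proportion = Σ (Nₕ/N)·p̂ₕ.
Σ Nₕp̂ₕ = 8336.52 + 7814.1 + 1784.669 + 4688.928 = 22624.217.
22624.217 / 66488 = 0.34028... → 0.340.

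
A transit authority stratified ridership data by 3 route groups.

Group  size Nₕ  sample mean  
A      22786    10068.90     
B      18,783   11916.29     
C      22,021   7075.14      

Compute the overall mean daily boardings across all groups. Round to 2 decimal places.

9577.85

N = 63590; weights Wₕ = Nₕ/N = (0.3583, 0.2954, 0.3463).
x̄_st = Σ Wₕ·x̄ₕ = 0.3583·10068.90 + 0.2954·11916.29 + 0.3463·7075.14 ≈ 9577.8470...
→ 9577.85.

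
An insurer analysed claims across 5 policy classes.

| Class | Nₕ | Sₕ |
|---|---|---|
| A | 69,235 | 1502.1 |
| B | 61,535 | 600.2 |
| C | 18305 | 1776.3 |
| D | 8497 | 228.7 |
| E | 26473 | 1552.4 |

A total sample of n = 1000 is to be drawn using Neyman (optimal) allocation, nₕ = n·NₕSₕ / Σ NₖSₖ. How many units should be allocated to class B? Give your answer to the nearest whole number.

171

Σ NₕSₕ = 69235·1502.1 + 61535·600.2 + 18305·1776.3 + 8497·228.7 + 26473·1552.4 = 216486321.1.
Share for B: 36933307/216486321.1 = 0.17060.
n_B = 1000 × 0.17060 = 170.603... → 171.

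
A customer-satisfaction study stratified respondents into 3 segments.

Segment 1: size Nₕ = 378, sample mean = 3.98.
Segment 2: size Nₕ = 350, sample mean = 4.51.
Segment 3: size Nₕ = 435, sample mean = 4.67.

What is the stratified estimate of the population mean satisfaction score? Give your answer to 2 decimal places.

x̄_st = (Σ Nₕx̄ₕ) / (Σ Nₕ) = (378·3.98 + 350·4.51 + 435·4.67) / 1163
= 5114.39 / 1163 = 4.3976... → 4.40.

4.40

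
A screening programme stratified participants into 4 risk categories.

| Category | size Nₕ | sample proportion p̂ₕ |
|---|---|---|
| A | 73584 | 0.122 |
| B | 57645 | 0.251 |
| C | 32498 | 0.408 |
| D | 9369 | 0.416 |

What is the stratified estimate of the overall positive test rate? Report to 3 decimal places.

0.235

N = 73584 + 57645 + 32498 + 9369 = 173096.
Overall proportion = Σ (Nₕ/N)·p̂ₕ.
Σ Nₕp̂ₕ = 8977.248 + 14468.895 + 13259.184 + 3897.504 = 40602.831.
40602.831 / 173096 = 0.23457... → 0.235.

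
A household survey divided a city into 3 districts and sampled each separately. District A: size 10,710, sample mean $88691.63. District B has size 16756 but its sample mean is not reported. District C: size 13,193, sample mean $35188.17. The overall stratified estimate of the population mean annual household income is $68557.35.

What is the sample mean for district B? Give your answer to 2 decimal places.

N = 10710 + 16756 + 13193 = 40659.
Overall total = μ·N = 68557.35·40659 = 2787473293.65.
Subtract the known strata: 10710·88691.63 + 13193·35188.17 = 1414124884.11.
Remaining total for district B: 2787473293.65 − 1414124884.11 = 1373348409.54.
Divide by its size: 1373348409.54 / 16756 = 81961.5904... → 81961.59.

81961.59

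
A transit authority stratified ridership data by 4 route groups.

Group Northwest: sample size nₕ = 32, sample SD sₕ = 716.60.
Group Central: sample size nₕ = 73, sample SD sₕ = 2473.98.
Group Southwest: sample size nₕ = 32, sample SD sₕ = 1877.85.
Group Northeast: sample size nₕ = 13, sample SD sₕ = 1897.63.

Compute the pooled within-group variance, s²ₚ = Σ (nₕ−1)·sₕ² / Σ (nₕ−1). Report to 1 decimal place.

4172112.8

Northwest: (32−1)·716.60² = 31·513515.56 = 15918982.36
Central: (73−1)·2473.98² = 72·6120577.0404 = 440681546.9088
Southwest: (32−1)·1877.85² = 31·3526320.6225 = 109315939.2975
Northeast: (13−1)·1897.63² = 12·3600999.6169 = 43211995.4028
Numerator = 609128463.9691; denominator = Σ(nₕ−1) = 146.
s²ₚ = 609128463.9691/146 = 4172112.767... → 4172112.8.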